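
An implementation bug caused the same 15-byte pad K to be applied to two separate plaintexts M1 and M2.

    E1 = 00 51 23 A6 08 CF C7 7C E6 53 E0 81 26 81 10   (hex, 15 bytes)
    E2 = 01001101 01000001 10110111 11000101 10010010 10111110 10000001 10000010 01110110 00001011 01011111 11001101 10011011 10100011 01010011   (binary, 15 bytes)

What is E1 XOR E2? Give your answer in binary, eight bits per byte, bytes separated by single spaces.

E1 ⊕ E2 = (M1 ⊕ K) ⊕ (M2 ⊕ K) = M1 ⊕ M2 — the shared key cancels under XOR.
00000000 ^ 01001101 = 01001101
01010001 ^ 01000001 = 00010000
00100011 ^ 10110111 = 10010100
10100110 ^ 11000101 = 01100011
00001000 ^ 10010010 = 10011010
11001111 ^ 10111110 = 01110001
11000111 ^ 10000001 = 01000110
01111100 ^ 10000010 = 11111110
11100110 ^ 01110110 = 10010000
01010011 ^ 00001011 = 01011000
11100000 ^ 01011111 = 10111111
10000001 ^ 11001101 = 01001100
00100110 ^ 10011011 = 10111101
10000001 ^ 10100011 = 00100010
00010000 ^ 01010011 = 01000011

01001101 00010000 10010100 01100011 10011010 01110001 01000110 11111110 10010000 01011000 10111111 01001100 10111101 00100010 01000011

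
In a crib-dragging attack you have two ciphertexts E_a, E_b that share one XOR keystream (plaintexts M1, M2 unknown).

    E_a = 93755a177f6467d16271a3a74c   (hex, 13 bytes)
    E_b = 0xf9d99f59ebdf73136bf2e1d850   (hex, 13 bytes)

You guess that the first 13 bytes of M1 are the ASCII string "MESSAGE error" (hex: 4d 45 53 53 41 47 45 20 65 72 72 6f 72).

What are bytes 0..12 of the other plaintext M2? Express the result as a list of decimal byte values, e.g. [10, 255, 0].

First, E_a ⊕ E_b = (M1 ⊕ K) ⊕ (M2 ⊕ K) = M1 ⊕ M2, so the key drops out. Then M2 = (M1 ⊕ M2) ⊕ M1 over the first 13 bytes.
byte 0: (93 XOR f9) XOR 4d = 6a XOR 4d = 27
byte 1: (75 XOR d9) XOR 45 = ac XOR 45 = e9
byte 2: (5a XOR 9f) XOR 53 = c5 XOR 53 = 96
byte 3: (17 XOR 59) XOR 53 = 4e XOR 53 = 1d
byte 4: (7f XOR eb) XOR 41 = 94 XOR 41 = d5
byte 5: (64 XOR df) XOR 47 = bb XOR 47 = fc
byte 6: (67 XOR 73) XOR 45 = 14 XOR 45 = 51
byte 7: (d1 XOR 13) XOR 20 = c2 XOR 20 = e2
byte 8: (62 XOR 6b) XOR 65 = 09 XOR 65 = 6c
byte 9: (71 XOR f2) XOR 72 = 83 XOR 72 = f1
byte 10: (a3 XOR e1) XOR 72 = 42 XOR 72 = 30
byte 11: (a7 XOR d8) XOR 6f = 7f XOR 6f = 10
byte 12: (4c XOR 50) XOR 72 = 1c XOR 72 = 6e

[39, 233, 150, 29, 213, 252, 81, 226, 108, 241, 48, 16, 110]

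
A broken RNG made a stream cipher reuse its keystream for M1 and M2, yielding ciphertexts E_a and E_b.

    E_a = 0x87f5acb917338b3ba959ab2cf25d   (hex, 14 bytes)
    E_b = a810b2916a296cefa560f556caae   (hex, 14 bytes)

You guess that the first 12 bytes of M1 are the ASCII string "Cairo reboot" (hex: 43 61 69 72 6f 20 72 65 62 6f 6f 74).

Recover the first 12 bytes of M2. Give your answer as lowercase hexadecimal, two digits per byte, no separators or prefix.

6c84775a123a95b16e56310e

First, E_a ⊕ E_b = (M1 ⊕ K) ⊕ (M2 ⊕ K) = M1 ⊕ M2, so the key drops out. Then M2 = (M1 ⊕ M2) ⊕ M1 over the first 12 bytes.
byte 0: (87 xor a8) xor 43 = 2f xor 43 = 6c
byte 1: (f5 xor 10) xor 61 = e5 xor 61 = 84
byte 2: (ac xor b2) xor 69 = 1e xor 69 = 77
byte 3: (b9 xor 91) xor 72 = 28 xor 72 = 5a
byte 4: (17 xor 6a) xor 6f = 7d xor 6f = 12
byte 5: (33 xor 29) xor 20 = 1a xor 20 = 3a
byte 6: (8b xor 6c) xor 72 = e7 xor 72 = 95
byte 7: (3b xor ef) xor 65 = d4 xor 65 = b1
byte 8: (a9 xor a5) xor 62 = 0c xor 62 = 6e
byte 9: (59 xor 60) xor 6f = 39 xor 6f = 56
byte 10: (ab xor f5) xor 6f = 5e xor 6f = 31
byte 11: (2c xor 56) xor 74 = 7a xor 74 = 0e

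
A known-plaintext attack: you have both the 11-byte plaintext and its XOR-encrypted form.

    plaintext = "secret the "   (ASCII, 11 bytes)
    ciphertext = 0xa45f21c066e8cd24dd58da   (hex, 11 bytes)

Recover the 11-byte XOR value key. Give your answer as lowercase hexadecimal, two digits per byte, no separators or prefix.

d73a42b2039ced50b53dfa

Since ciphertext = plaintext ⊕ key, XORing both sides with plaintext gives key = plaintext ⊕ ciphertext.
01110011 ⊕ 10100100 = 11010111
01100101 ⊕ 01011111 = 00111010
01100011 ⊕ 00100001 = 01000010
01110010 ⊕ 11000000 = 10110010
01100101 ⊕ 01100110 = 00000011
01110100 ⊕ 11101000 = 10011100
00100000 ⊕ 11001101 = 11101101
01110100 ⊕ 00100100 = 01010000
01101000 ⊕ 11011101 = 10110101
01100101 ⊕ 01011000 = 00111101
00100000 ⊕ 11011010 = 11111010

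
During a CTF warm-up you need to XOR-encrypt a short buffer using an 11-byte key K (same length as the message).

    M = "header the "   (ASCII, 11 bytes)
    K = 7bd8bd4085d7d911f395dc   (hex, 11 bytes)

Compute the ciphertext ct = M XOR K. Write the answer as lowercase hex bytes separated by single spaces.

68 ^ 7b = 13
65 ^ d8 = bd
61 ^ bd = dc
64 ^ 40 = 24
65 ^ 85 = e0
72 ^ d7 = a5
20 ^ d9 = f9
74 ^ 11 = 65
68 ^ f3 = 9b
65 ^ 95 = f0
20 ^ dc = fc

13 bd dc 24 e0 a5 f9 65 9b f0 fc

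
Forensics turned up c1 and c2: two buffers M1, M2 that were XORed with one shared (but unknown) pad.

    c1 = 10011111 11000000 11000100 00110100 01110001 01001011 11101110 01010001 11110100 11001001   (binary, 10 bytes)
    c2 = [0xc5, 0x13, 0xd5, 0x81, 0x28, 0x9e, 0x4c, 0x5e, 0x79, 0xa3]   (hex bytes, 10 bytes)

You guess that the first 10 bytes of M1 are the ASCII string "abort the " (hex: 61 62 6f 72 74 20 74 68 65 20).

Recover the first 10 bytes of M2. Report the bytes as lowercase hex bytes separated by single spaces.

3b b1 7e c7 2d f5 d6 67 e8 4a

First, c1 ⊕ c2 = (M1 ⊕ K) ⊕ (M2 ⊕ K) = M1 ⊕ M2, so the key drops out. Then M2 = (M1 ⊕ M2) ⊕ M1 over the first 10 bytes.
byte 0: (9f xor c5) xor 61 = 5a xor 61 = 3b
byte 1: (c0 xor 13) xor 62 = d3 xor 62 = b1
byte 2: (c4 xor d5) xor 6f = 11 xor 6f = 7e
byte 3: (34 xor 81) xor 72 = b5 xor 72 = c7
byte 4: (71 xor 28) xor 74 = 59 xor 74 = 2d
byte 5: (4b xor 9e) xor 20 = d5 xor 20 = f5
byte 6: (ee xor 4c) xor 74 = a2 xor 74 = d6
byte 7: (51 xor 5e) xor 68 = 0f xor 68 = 67
byte 8: (f4 xor 79) xor 65 = 8d xor 65 = e8
byte 9: (c9 xor a3) xor 20 = 6a xor 20 = 4a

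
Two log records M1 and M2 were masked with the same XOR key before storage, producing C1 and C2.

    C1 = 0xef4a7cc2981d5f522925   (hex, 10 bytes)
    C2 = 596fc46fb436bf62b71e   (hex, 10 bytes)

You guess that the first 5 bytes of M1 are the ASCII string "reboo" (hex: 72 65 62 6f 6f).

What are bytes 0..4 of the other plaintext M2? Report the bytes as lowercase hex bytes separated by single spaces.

First, C1 ⊕ C2 = (M1 ⊕ K) ⊕ (M2 ⊕ K) = M1 ⊕ M2, so the key drops out. Then M2 = (M1 ⊕ M2) ⊕ M1 over the first 5 bytes.
byte 0: (ef xor 59) xor 72 = b6 xor 72 = c4
byte 1: (4a xor 6f) xor 65 = 25 xor 65 = 40
byte 2: (7c xor c4) xor 62 = b8 xor 62 = da
byte 3: (c2 xor 6f) xor 6f = ad xor 6f = c2
byte 4: (98 xor b4) xor 6f = 2c xor 6f = 43

c4 40 da c2 43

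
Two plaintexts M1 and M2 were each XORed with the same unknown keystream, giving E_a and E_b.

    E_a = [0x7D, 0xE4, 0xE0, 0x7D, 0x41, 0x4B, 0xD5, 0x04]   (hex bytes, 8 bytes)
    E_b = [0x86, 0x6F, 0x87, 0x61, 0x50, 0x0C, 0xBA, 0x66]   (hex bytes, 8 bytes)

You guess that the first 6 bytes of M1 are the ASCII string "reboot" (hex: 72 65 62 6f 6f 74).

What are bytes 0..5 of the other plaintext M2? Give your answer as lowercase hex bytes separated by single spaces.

First, E_a ⊕ E_b = (M1 ⊕ K) ⊕ (M2 ⊕ K) = M1 ⊕ M2, so the key drops out. Then M2 = (M1 ⊕ M2) ⊕ M1 over the first 6 bytes.
byte 0: (7d xor 86) xor 72 = fb xor 72 = 89
byte 1: (e4 xor 6f) xor 65 = 8b xor 65 = ee
byte 2: (e0 xor 87) xor 62 = 67 xor 62 = 05
byte 3: (7d xor 61) xor 6f = 1c xor 6f = 73
byte 4: (41 xor 50) xor 6f = 11 xor 6f = 7e
byte 5: (4b xor 0c) xor 74 = 47 xor 74 = 33

89 ee 05 73 7e 33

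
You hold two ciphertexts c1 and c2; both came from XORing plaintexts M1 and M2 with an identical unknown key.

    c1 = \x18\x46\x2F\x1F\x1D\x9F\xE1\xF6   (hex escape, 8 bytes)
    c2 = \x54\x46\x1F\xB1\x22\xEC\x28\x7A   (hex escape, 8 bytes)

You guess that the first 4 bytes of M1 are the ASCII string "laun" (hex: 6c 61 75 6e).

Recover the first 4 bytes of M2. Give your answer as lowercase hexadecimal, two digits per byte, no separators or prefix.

206145c0

First, c1 ⊕ c2 = (M1 ⊕ K) ⊕ (M2 ⊕ K) = M1 ⊕ M2, so the key drops out. Then M2 = (M1 ⊕ M2) ⊕ M1 over the first 4 bytes.
byte 0: (18 ^ 54) ^ 6c = 4c ^ 6c = 20
byte 1: (46 ^ 46) ^ 61 = 00 ^ 61 = 61
byte 2: (2f ^ 1f) ^ 75 = 30 ^ 75 = 45
byte 3: (1f ^ b1) ^ 6e = ae ^ 6e = c0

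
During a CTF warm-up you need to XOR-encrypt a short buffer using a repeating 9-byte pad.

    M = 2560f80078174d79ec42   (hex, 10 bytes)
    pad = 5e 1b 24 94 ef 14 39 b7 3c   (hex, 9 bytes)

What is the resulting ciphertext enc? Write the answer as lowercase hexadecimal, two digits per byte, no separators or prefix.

7b7bdc94970374ced01c

The 9-byte key repeats, so the effective keystream is 5e 1b 24 94 ef 14 39 b7 3c 5e.
byte 0: 25 ^ 5e = 7b
byte 1: 60 ^ 1b = 7b
byte 2: f8 ^ 24 = dc
byte 3: 00 ^ 94 = 94
byte 4: 78 ^ ef = 97
byte 5: 17 ^ 14 = 03
byte 6: 4d ^ 39 = 74
byte 7: 79 ^ b7 = ce
byte 8: ec ^ 3c = d0
byte 9: 42 ^ 5e = 1c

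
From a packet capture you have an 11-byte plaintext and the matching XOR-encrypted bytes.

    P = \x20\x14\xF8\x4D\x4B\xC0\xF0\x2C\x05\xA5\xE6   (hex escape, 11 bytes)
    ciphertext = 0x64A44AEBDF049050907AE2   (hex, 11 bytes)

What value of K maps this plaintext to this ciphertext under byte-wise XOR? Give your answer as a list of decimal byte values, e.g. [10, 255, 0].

[68, 176, 178, 166, 148, 196, 96, 124, 149, 223, 4]

Since ciphertext = P ⊕ K, XORing both sides with P gives K = P ⊕ ciphertext.
00100000 xor 01100100 = 01000100
00010100 xor 10100100 = 10110000
11111000 xor 01001010 = 10110010
01001101 xor 11101011 = 10100110
01001011 xor 11011111 = 10010100
11000000 xor 00000100 = 11000100
11110000 xor 10010000 = 01100000
00101100 xor 01010000 = 01111100
00000101 xor 10010000 = 10010101
10100101 xor 01111010 = 11011111
11100110 xor 11100010 = 00000100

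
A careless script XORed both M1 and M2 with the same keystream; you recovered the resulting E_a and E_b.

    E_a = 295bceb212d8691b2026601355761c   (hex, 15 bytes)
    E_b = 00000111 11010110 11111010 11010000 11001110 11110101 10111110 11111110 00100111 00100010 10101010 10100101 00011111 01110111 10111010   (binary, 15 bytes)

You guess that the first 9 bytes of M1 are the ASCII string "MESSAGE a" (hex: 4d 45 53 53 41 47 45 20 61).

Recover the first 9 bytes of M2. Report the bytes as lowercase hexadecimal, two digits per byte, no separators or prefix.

63c867319d6a92c566

First, E_a ⊕ E_b = (M1 ⊕ K) ⊕ (M2 ⊕ K) = M1 ⊕ M2, so the key drops out. Then M2 = (M1 ⊕ M2) ⊕ M1 over the first 9 bytes.
byte 0: (29 xor 07) xor 4d = 2e xor 4d = 63
byte 1: (5b xor d6) xor 45 = 8d xor 45 = c8
byte 2: (ce xor fa) xor 53 = 34 xor 53 = 67
byte 3: (b2 xor d0) xor 53 = 62 xor 53 = 31
byte 4: (12 xor ce) xor 41 = dc xor 41 = 9d
byte 5: (d8 xor f5) xor 47 = 2d xor 47 = 6a
byte 6: (69 xor be) xor 45 = d7 xor 45 = 92
byte 7: (1b xor fe) xor 20 = e5 xor 20 = c5
byte 8: (20 xor 27) xor 61 = 07 xor 61 = 66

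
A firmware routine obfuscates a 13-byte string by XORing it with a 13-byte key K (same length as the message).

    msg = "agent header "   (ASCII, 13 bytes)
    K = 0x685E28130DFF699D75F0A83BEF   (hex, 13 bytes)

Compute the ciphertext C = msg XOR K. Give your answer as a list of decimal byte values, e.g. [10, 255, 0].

XOR is its own inverse, so applying the key byte-wise gives the result directly.
01100001 ^ 01101000 = 00001001
01100111 ^ 01011110 = 00111001
01100101 ^ 00101000 = 01001101
01101110 ^ 00010011 = 01111101
01110100 ^ 00001101 = 01111001
00100000 ^ 11111111 = 11011111
01101000 ^ 01101001 = 00000001
01100101 ^ 10011101 = 11111000
01100001 ^ 01110101 = 00010100
01100100 ^ 11110000 = 10010100
01100101 ^ 10101000 = 11001101
01110010 ^ 00111011 = 01001001
00100000 ^ 11101111 = 11001111

[9, 57, 77, 125, 121, 223, 1, 248, 20, 148, 205, 73, 207]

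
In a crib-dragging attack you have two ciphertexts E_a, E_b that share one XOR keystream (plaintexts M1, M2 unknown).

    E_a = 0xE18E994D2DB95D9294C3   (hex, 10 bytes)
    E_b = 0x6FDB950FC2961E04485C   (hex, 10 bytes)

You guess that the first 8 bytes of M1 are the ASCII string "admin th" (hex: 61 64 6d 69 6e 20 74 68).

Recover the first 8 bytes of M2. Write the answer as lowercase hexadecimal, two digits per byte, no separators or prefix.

ef31612b810f37fe

First, E_a ⊕ E_b = (M1 ⊕ K) ⊕ (M2 ⊕ K) = M1 ⊕ M2, so the key drops out. Then M2 = (M1 ⊕ M2) ⊕ M1 over the first 8 bytes.
byte 0: (e1 ⊕ 6f) ⊕ 61 = 8e ⊕ 61 = ef
byte 1: (8e ⊕ db) ⊕ 64 = 55 ⊕ 64 = 31
byte 2: (99 ⊕ 95) ⊕ 6d = 0c ⊕ 6d = 61
byte 3: (4d ⊕ 0f) ⊕ 69 = 42 ⊕ 69 = 2b
byte 4: (2d ⊕ c2) ⊕ 6e = ef ⊕ 6e = 81
byte 5: (b9 ⊕ 96) ⊕ 20 = 2f ⊕ 20 = 0f
byte 6: (5d ⊕ 1e) ⊕ 74 = 43 ⊕ 74 = 37
byte 7: (92 ⊕ 04) ⊕ 68 = 96 ⊕ 68 = fe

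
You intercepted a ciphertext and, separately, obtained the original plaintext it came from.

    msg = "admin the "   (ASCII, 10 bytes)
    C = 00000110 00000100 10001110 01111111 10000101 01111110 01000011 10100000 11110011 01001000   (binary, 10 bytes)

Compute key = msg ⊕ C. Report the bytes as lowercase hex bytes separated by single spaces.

Since C = msg ⊕ key, XORing both sides with msg gives key = msg ⊕ C.
61 ^ 06 = 67
64 ^ 04 = 60
6d ^ 8e = e3
69 ^ 7f = 16
6e ^ 85 = eb
20 ^ 7e = 5e
74 ^ 43 = 37
68 ^ a0 = c8
65 ^ f3 = 96
20 ^ 48 = 68

67 60 e3 16 eb 5e 37 c8 96 68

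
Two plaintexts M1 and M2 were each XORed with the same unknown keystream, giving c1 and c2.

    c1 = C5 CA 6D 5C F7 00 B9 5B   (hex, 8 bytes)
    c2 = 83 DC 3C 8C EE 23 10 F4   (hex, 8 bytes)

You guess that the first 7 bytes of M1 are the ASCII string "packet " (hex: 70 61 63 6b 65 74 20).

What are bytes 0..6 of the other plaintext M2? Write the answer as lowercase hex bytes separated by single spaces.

First, c1 ⊕ c2 = (M1 ⊕ K) ⊕ (M2 ⊕ K) = M1 ⊕ M2, so the key drops out. Then M2 = (M1 ⊕ M2) ⊕ M1 over the first 7 bytes.
byte 0: (c5 ⊕ 83) ⊕ 70 = 46 ⊕ 70 = 36
byte 1: (ca ⊕ dc) ⊕ 61 = 16 ⊕ 61 = 77
byte 2: (6d ⊕ 3c) ⊕ 63 = 51 ⊕ 63 = 32
byte 3: (5c ⊕ 8c) ⊕ 6b = d0 ⊕ 6b = bb
byte 4: (f7 ⊕ ee) ⊕ 65 = 19 ⊕ 65 = 7c
byte 5: (00 ⊕ 23) ⊕ 74 = 23 ⊕ 74 = 57
byte 6: (b9 ⊕ 10) ⊕ 20 = a9 ⊕ 20 = 89

36 77 32 bb 7c 57 89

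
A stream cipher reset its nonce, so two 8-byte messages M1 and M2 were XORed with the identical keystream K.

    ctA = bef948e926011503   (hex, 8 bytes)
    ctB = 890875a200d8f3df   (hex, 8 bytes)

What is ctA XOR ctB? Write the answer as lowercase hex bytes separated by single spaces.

ctA ⊕ ctB = (M1 ⊕ K) ⊕ (M2 ⊕ K) = M1 ⊕ M2 — the shared key cancels under XOR.
byte 0: be ⊕ 89 = 37
byte 1: f9 ⊕ 08 = f1
byte 2: 48 ⊕ 75 = 3d
byte 3: e9 ⊕ a2 = 4b
byte 4: 26 ⊕ 00 = 26
byte 5: 01 ⊕ d8 = d9
byte 6: 15 ⊕ f3 = e6
byte 7: 03 ⊕ df = dc

37 f1 3d 4b 26 d9 e6 dc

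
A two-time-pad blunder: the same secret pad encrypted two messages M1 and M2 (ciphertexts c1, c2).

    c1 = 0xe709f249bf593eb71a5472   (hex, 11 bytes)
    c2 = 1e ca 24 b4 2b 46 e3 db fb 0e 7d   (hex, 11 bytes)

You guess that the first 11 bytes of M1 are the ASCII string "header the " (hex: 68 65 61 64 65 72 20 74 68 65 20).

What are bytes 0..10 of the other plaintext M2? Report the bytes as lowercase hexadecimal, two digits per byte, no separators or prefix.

91a6b799f16dfd18893f2f

First, c1 ⊕ c2 = (M1 ⊕ K) ⊕ (M2 ⊕ K) = M1 ⊕ M2, so the key drops out. Then M2 = (M1 ⊕ M2) ⊕ M1 over the first 11 bytes.
byte 0: (e7 XOR 1e) XOR 68 = f9 XOR 68 = 91
byte 1: (09 XOR ca) XOR 65 = c3 XOR 65 = a6
byte 2: (f2 XOR 24) XOR 61 = d6 XOR 61 = b7
byte 3: (49 XOR b4) XOR 64 = fd XOR 64 = 99
byte 4: (bf XOR 2b) XOR 65 = 94 XOR 65 = f1
byte 5: (59 XOR 46) XOR 72 = 1f XOR 72 = 6d
byte 6: (3e XOR e3) XOR 20 = dd XOR 20 = fd
byte 7: (b7 XOR db) XOR 74 = 6c XOR 74 = 18
byte 8: (1a XOR fb) XOR 68 = e1 XOR 68 = 89
byte 9: (54 XOR 0e) XOR 65 = 5a XOR 65 = 3f
byte 10: (72 XOR 7d) XOR 20 = 0f XOR 20 = 2f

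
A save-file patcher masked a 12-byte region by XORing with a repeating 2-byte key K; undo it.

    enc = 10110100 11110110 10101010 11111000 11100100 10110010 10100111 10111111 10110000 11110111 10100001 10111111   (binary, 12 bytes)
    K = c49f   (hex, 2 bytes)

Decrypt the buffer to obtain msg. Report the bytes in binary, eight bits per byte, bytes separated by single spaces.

01110000 01101001 01101110 01100111 00100000 00101101 01100011 00100000 01110100 01101000 01100101 00100000

The 2-byte key repeats, so the effective keystream is c4 9f c4 9f c4 9f c4 9f c4 9f c4 9f.
byte 0: 180 xor 196 = 112
byte 1: 246 xor 159 = 105
byte 2: 170 xor 196 = 110
byte 3: 248 xor 159 = 103
byte 4: 228 xor 196 =  32
byte 5: 178 xor 159 =  45
byte 6: 167 xor 196 =  99
byte 7: 191 xor 159 =  32
byte 8: 176 xor 196 = 116
byte 9: 247 xor 159 = 104
byte 10: 161 xor 196 = 101
byte 11: 191 xor 159 =  32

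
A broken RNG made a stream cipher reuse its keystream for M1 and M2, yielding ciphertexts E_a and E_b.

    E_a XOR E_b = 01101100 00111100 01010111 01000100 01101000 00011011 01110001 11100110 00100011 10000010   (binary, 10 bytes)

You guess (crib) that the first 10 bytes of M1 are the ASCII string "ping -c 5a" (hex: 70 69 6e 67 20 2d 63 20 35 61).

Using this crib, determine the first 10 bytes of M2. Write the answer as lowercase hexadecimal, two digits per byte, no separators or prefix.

Since E_a ⊕ E_b = M1 ⊕ M2, XORing with the guessed M1 bytes yields the corresponding M2 bytes: M2 = (E_a ⊕ E_b) ⊕ M1.
byte 0: 01101100 ^ 01110000 = 00011100
byte 1: 00111100 ^ 01101001 = 01010101
byte 2: 01010111 ^ 01101110 = 00111001
byte 3: 01000100 ^ 01100111 = 00100011
byte 4: 01101000 ^ 00100000 = 01001000
byte 5: 00011011 ^ 00101101 = 00110110
byte 6: 01110001 ^ 01100011 = 00010010
byte 7: 11100110 ^ 00100000 = 11000110
byte 8: 00100011 ^ 00110101 = 00010110
byte 9: 10000010 ^ 01100001 = 11100011

1c553923483612c616e3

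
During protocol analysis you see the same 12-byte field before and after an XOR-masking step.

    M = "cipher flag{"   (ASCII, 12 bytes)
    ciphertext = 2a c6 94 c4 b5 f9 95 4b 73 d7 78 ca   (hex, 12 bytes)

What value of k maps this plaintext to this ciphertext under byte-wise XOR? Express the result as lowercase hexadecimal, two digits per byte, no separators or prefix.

49afe4acd08bb52d1fb61fb1

Since ciphertext = M ⊕ k, XORing both sides with M gives k = M ⊕ ciphertext.
63 ^ 2a = 49
69 ^ c6 = af
70 ^ 94 = e4
68 ^ c4 = ac
65 ^ b5 = d0
72 ^ f9 = 8b
20 ^ 95 = b5
66 ^ 4b = 2d
6c ^ 73 = 1f
61 ^ d7 = b6
67 ^ 78 = 1f
7b ^ ca = b1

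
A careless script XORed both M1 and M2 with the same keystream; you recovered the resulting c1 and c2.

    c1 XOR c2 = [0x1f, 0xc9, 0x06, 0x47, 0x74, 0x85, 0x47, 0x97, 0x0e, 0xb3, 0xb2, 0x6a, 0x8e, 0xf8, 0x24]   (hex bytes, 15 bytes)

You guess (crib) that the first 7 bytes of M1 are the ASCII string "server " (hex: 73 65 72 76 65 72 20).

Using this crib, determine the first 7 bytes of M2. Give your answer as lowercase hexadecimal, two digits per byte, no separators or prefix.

6cac743111f767

Since c1 ⊕ c2 = M1 ⊕ M2, XORing with the guessed M1 bytes yields the corresponding M2 bytes: M2 = (c1 ⊕ c2) ⊕ M1.
1f ^ 73 = 6c
c9 ^ 65 = ac
06 ^ 72 = 74
47 ^ 76 = 31
74 ^ 65 = 11
85 ^ 72 = f7
47 ^ 20 = 67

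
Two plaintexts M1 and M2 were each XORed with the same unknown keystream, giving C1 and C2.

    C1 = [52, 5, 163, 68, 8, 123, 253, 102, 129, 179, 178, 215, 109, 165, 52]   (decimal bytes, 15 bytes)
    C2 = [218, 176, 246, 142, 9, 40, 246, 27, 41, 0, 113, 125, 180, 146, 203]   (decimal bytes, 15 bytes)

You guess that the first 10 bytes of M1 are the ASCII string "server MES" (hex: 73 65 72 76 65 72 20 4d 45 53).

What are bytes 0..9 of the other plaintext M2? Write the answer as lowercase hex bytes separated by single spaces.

9d d0 27 bc 64 21 2b 30 ed e0

First, C1 ⊕ C2 = (M1 ⊕ K) ⊕ (M2 ⊕ K) = M1 ⊕ M2, so the key drops out. Then M2 = (M1 ⊕ M2) ⊕ M1 over the first 10 bytes.
byte 0: (34 XOR da) XOR 73 = ee XOR 73 = 9d
byte 1: (05 XOR b0) XOR 65 = b5 XOR 65 = d0
byte 2: (a3 XOR f6) XOR 72 = 55 XOR 72 = 27
byte 3: (44 XOR 8e) XOR 76 = ca XOR 76 = bc
byte 4: (08 XOR 09) XOR 65 = 01 XOR 65 = 64
byte 5: (7b XOR 28) XOR 72 = 53 XOR 72 = 21
byte 6: (fd XOR f6) XOR 20 = 0b XOR 20 = 2b
byte 7: (66 XOR 1b) XOR 4d = 7d XOR 4d = 30
byte 8: (81 XOR 29) XOR 45 = a8 XOR 45 = ed
byte 9: (b3 XOR 00) XOR 53 = b3 XOR 53 = e0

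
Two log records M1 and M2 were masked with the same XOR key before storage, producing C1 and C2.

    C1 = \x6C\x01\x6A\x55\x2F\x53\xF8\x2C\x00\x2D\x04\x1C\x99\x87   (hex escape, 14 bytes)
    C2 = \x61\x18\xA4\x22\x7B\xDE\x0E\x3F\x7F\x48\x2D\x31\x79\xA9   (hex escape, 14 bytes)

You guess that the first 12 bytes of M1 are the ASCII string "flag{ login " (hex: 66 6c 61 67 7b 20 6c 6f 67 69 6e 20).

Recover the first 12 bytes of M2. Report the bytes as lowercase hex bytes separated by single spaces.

First, C1 ⊕ C2 = (M1 ⊕ K) ⊕ (M2 ⊕ K) = M1 ⊕ M2, so the key drops out. Then M2 = (M1 ⊕ M2) ⊕ M1 over the first 12 bytes.
byte 0: (6c xor 61) xor 66 = 0d xor 66 = 6b
byte 1: (01 xor 18) xor 6c = 19 xor 6c = 75
byte 2: (6a xor a4) xor 61 = ce xor 61 = af
byte 3: (55 xor 22) xor 67 = 77 xor 67 = 10
byte 4: (2f xor 7b) xor 7b = 54 xor 7b = 2f
byte 5: (53 xor de) xor 20 = 8d xor 20 = ad
byte 6: (f8 xor 0e) xor 6c = f6 xor 6c = 9a
byte 7: (2c xor 3f) xor 6f = 13 xor 6f = 7c
byte 8: (00 xor 7f) xor 67 = 7f xor 67 = 18
byte 9: (2d xor 48) xor 69 = 65 xor 69 = 0c
byte 10: (04 xor 2d) xor 6e = 29 xor 6e = 47
byte 11: (1c xor 31) xor 20 = 2d xor 20 = 0d

6b 75 af 10 2f ad 9a 7c 18 0c 47 0d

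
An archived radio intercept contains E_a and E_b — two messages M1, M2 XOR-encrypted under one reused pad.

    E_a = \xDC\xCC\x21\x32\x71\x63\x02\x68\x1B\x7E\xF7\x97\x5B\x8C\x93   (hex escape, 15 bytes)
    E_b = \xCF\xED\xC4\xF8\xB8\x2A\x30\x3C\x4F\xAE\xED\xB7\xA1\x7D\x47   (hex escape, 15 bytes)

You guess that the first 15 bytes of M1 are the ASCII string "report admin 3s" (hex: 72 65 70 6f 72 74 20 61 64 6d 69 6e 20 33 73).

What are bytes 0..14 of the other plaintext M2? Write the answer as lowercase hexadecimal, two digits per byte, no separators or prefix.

First, E_a ⊕ E_b = (M1 ⊕ K) ⊕ (M2 ⊕ K) = M1 ⊕ M2, so the key drops out. Then M2 = (M1 ⊕ M2) ⊕ M1 over the first 15 bytes.
byte 0: (dc xor cf) xor 72 = 13 xor 72 = 61
byte 1: (cc xor ed) xor 65 = 21 xor 65 = 44
byte 2: (21 xor c4) xor 70 = e5 xor 70 = 95
byte 3: (32 xor f8) xor 6f = ca xor 6f = a5
byte 4: (71 xor b8) xor 72 = c9 xor 72 = bb
byte 5: (63 xor 2a) xor 74 = 49 xor 74 = 3d
byte 6: (02 xor 30) xor 20 = 32 xor 20 = 12
byte 7: (68 xor 3c) xor 61 = 54 xor 61 = 35
byte 8: (1b xor 4f) xor 64 = 54 xor 64 = 30
byte 9: (7e xor ae) xor 6d = d0 xor 6d = bd
byte 10: (f7 xor ed) xor 69 = 1a xor 69 = 73
byte 11: (97 xor b7) xor 6e = 20 xor 6e = 4e
byte 12: (5b xor a1) xor 20 = fa xor 20 = da
byte 13: (8c xor 7d) xor 33 = f1 xor 33 = c2
byte 14: (93 xor 47) xor 73 = d4 xor 73 = a7

614495a5bb3d123530bd734edac2a7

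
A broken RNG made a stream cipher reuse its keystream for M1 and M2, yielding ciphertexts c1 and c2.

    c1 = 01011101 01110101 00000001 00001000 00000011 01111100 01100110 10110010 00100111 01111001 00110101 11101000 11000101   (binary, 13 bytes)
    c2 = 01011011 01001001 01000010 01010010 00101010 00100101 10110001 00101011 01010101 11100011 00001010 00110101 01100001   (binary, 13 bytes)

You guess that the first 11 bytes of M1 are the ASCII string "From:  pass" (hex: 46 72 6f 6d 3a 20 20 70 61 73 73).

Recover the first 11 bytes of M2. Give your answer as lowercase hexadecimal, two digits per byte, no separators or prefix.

First, c1 ⊕ c2 = (M1 ⊕ K) ⊕ (M2 ⊕ K) = M1 ⊕ M2, so the key drops out. Then M2 = (M1 ⊕ M2) ⊕ M1 over the first 11 bytes.
byte 0: (5d xor 5b) xor 46 = 06 xor 46 = 40
byte 1: (75 xor 49) xor 72 = 3c xor 72 = 4e
byte 2: (01 xor 42) xor 6f = 43 xor 6f = 2c
byte 3: (08 xor 52) xor 6d = 5a xor 6d = 37
byte 4: (03 xor 2a) xor 3a = 29 xor 3a = 13
byte 5: (7c xor 25) xor 20 = 59 xor 20 = 79
byte 6: (66 xor b1) xor 20 = d7 xor 20 = f7
byte 7: (b2 xor 2b) xor 70 = 99 xor 70 = e9
byte 8: (27 xor 55) xor 61 = 72 xor 61 = 13
byte 9: (79 xor e3) xor 73 = 9a xor 73 = e9
byte 10: (35 xor 0a) xor 73 = 3f xor 73 = 4c

404e2c371379f7e913e94c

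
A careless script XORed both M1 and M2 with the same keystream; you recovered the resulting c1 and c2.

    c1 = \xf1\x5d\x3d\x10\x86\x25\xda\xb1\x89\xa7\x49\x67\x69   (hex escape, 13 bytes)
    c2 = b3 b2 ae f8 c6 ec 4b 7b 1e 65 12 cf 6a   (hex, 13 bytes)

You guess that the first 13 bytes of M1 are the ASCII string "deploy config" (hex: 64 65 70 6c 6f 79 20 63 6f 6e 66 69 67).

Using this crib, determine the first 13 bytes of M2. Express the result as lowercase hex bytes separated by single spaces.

First, c1 ⊕ c2 = (M1 ⊕ K) ⊕ (M2 ⊕ K) = M1 ⊕ M2, so the key drops out. Then M2 = (M1 ⊕ M2) ⊕ M1 over the first 13 bytes.
byte 0: (f1 xor b3) xor 64 = 42 xor 64 = 26
byte 1: (5d xor b2) xor 65 = ef xor 65 = 8a
byte 2: (3d xor ae) xor 70 = 93 xor 70 = e3
byte 3: (10 xor f8) xor 6c = e8 xor 6c = 84
byte 4: (86 xor c6) xor 6f = 40 xor 6f = 2f
byte 5: (25 xor ec) xor 79 = c9 xor 79 = b0
byte 6: (da xor 4b) xor 20 = 91 xor 20 = b1
byte 7: (b1 xor 7b) xor 63 = ca xor 63 = a9
byte 8: (89 xor 1e) xor 6f = 97 xor 6f = f8
byte 9: (a7 xor 65) xor 6e = c2 xor 6e = ac
byte 10: (49 xor 12) xor 66 = 5b xor 66 = 3d
byte 11: (67 xor cf) xor 69 = a8 xor 69 = c1
byte 12: (69 xor 6a) xor 67 = 03 xor 67 = 64

26 8a e3 84 2f b0 b1 a9 f8 ac 3d c1 64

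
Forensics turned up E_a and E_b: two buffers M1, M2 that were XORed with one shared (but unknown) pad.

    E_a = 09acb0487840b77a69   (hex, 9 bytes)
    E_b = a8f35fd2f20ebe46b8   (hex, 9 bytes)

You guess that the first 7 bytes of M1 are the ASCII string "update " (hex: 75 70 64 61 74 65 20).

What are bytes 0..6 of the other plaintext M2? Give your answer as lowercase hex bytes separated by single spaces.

d4 2f 8b fb fe 2b 29

First, E_a ⊕ E_b = (M1 ⊕ K) ⊕ (M2 ⊕ K) = M1 ⊕ M2, so the key drops out. Then M2 = (M1 ⊕ M2) ⊕ M1 over the first 7 bytes.
byte 0: (09 xor a8) xor 75 = a1 xor 75 = d4
byte 1: (ac xor f3) xor 70 = 5f xor 70 = 2f
byte 2: (b0 xor 5f) xor 64 = ef xor 64 = 8b
byte 3: (48 xor d2) xor 61 = 9a xor 61 = fb
byte 4: (78 xor f2) xor 74 = 8a xor 74 = fe
byte 5: (40 xor 0e) xor 65 = 4e xor 65 = 2b
byte 6: (b7 xor be) xor 20 = 09 xor 20 = 29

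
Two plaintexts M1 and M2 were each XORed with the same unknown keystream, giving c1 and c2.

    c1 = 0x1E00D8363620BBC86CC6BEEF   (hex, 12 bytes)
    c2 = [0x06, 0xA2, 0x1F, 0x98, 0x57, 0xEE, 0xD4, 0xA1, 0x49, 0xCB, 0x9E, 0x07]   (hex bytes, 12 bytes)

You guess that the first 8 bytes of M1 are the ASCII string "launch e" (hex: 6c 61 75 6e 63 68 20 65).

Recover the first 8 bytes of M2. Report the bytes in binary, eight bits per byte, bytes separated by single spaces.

First, c1 ⊕ c2 = (M1 ⊕ K) ⊕ (M2 ⊕ K) = M1 ⊕ M2, so the key drops out. Then M2 = (M1 ⊕ M2) ⊕ M1 over the first 8 bytes.
byte 0: (1e xor 06) xor 6c = 18 xor 6c = 74
byte 1: (00 xor a2) xor 61 = a2 xor 61 = c3
byte 2: (d8 xor 1f) xor 75 = c7 xor 75 = b2
byte 3: (36 xor 98) xor 6e = ae xor 6e = c0
byte 4: (36 xor 57) xor 63 = 61 xor 63 = 02
byte 5: (20 xor ee) xor 68 = ce xor 68 = a6
byte 6: (bb xor d4) xor 20 = 6f xor 20 = 4f
byte 7: (c8 xor a1) xor 65 = 69 xor 65 = 0c

01110100 11000011 10110010 11000000 00000010 10100110 01001111 00001100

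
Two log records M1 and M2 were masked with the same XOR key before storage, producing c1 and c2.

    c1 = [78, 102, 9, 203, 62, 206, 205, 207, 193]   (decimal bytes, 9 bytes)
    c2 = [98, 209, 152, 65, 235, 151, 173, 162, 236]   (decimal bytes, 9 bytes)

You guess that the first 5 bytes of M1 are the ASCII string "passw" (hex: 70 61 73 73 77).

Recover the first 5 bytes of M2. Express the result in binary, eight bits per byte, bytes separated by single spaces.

01011100 11010110 11100010 11111001 10100010

First, c1 ⊕ c2 = (M1 ⊕ K) ⊕ (M2 ⊕ K) = M1 ⊕ M2, so the key drops out. Then M2 = (M1 ⊕ M2) ⊕ M1 over the first 5 bytes.
byte 0: (4e xor 62) xor 70 = 2c xor 70 = 5c
byte 1: (66 xor d1) xor 61 = b7 xor 61 = d6
byte 2: (09 xor 98) xor 73 = 91 xor 73 = e2
byte 3: (cb xor 41) xor 73 = 8a xor 73 = f9
byte 4: (3e xor eb) xor 77 = d5 xor 77 = a2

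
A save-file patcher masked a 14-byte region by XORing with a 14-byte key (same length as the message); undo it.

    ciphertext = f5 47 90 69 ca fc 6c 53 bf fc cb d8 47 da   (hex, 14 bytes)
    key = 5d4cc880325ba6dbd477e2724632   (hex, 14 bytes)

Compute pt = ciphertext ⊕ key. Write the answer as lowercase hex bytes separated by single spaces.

245 XOR  93 = 168
 71 XOR  76 =  11
144 XOR 200 =  88
105 XOR 128 = 233
202 XOR  50 = 248
252 XOR  91 = 167
108 XOR 166 = 202
 83 XOR 219 = 136
191 XOR 212 = 107
252 XOR 119 = 139
203 XOR 226 =  41
216 XOR 114 = 170
 71 XOR  70 =   1
218 XOR  50 = 232

a8 0b 58 e9 f8 a7 ca 88 6b 8b 29 aa 01 e8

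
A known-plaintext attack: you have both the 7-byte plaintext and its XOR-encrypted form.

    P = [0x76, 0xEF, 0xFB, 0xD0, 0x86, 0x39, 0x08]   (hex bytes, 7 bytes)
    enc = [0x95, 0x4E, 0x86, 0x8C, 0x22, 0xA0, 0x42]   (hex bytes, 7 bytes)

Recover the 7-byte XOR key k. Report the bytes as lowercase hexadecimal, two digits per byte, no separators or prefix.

e3a17d5ca4994a

Since enc = P ⊕ k, XORing both sides with P gives k = P ⊕ enc.
byte 0: 76 ⊕ 95 = e3
byte 1: ef ⊕ 4e = a1
byte 2: fb ⊕ 86 = 7d
byte 3: d0 ⊕ 8c = 5c
byte 4: 86 ⊕ 22 = a4
byte 5: 39 ⊕ a0 = 99
byte 6: 08 ⊕ 42 = 4a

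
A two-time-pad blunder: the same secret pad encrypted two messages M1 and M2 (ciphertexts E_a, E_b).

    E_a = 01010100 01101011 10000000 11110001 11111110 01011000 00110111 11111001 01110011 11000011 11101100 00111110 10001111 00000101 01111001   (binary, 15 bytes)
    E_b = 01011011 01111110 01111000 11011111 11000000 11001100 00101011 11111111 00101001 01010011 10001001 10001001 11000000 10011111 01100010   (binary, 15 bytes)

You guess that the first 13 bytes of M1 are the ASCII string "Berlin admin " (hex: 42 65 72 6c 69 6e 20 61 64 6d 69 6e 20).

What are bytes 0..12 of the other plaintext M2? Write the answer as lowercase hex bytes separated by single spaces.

4d 70 8a 42 57 fa 3c 67 3e fd 0c d9 6f

First, E_a ⊕ E_b = (M1 ⊕ K) ⊕ (M2 ⊕ K) = M1 ⊕ M2, so the key drops out. Then M2 = (M1 ⊕ M2) ⊕ M1 over the first 13 bytes.
byte 0: (54 ^ 5b) ^ 42 = 0f ^ 42 = 4d
byte 1: (6b ^ 7e) ^ 65 = 15 ^ 65 = 70
byte 2: (80 ^ 78) ^ 72 = f8 ^ 72 = 8a
byte 3: (f1 ^ df) ^ 6c = 2e ^ 6c = 42
byte 4: (fe ^ c0) ^ 69 = 3e ^ 69 = 57
byte 5: (58 ^ cc) ^ 6e = 94 ^ 6e = fa
byte 6: (37 ^ 2b) ^ 20 = 1c ^ 20 = 3c
byte 7: (f9 ^ ff) ^ 61 = 06 ^ 61 = 67
byte 8: (73 ^ 29) ^ 64 = 5a ^ 64 = 3e
byte 9: (c3 ^ 53) ^ 6d = 90 ^ 6d = fd
byte 10: (ec ^ 89) ^ 69 = 65 ^ 69 = 0c
byte 11: (3e ^ 89) ^ 6e = b7 ^ 6e = d9
byte 12: (8f ^ c0) ^ 20 = 4f ^ 20 = 6f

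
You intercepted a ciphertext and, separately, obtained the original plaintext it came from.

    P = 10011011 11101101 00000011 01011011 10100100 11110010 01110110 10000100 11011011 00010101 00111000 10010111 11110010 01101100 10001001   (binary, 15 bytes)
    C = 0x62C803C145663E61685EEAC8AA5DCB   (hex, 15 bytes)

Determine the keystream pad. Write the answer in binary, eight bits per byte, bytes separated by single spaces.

Since C = P ⊕ pad, XORing both sides with P gives pad = P ⊕ C.
9b xor 62 = f9
ed xor c8 = 25
03 xor 03 = 00
5b xor c1 = 9a
a4 xor 45 = e1
f2 xor 66 = 94
76 xor 3e = 48
84 xor 61 = e5
db xor 68 = b3
15 xor 5e = 4b
38 xor ea = d2
97 xor c8 = 5f
f2 xor aa = 58
6c xor 5d = 31
89 xor cb = 42

11111001 00100101 00000000 10011010 11100001 10010100 01001000 11100101 10110011 01001011 11010010 01011111 01011000 00110001 01000010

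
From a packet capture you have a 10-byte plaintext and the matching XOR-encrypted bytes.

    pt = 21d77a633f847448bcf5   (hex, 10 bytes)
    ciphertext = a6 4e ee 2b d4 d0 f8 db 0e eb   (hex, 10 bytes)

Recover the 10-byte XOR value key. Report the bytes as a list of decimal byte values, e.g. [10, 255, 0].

[135, 153, 148, 72, 235, 84, 140, 147, 178, 30]

Since ciphertext = pt ⊕ key, XORing both sides with pt gives key = pt ⊕ ciphertext.
 33 ^ 166 = 135
215 ^  78 = 153
122 ^ 238 = 148
 99 ^  43 =  72
 63 ^ 212 = 235
132 ^ 208 =  84
116 ^ 248 = 140
 72 ^ 219 = 147
188 ^  14 = 178
245 ^ 235 =  30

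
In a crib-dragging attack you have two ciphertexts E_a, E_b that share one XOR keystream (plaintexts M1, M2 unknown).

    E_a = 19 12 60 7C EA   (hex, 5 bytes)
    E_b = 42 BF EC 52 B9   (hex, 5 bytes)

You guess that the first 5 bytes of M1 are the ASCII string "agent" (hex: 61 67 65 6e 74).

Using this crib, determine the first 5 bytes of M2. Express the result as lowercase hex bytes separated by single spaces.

First, E_a ⊕ E_b = (M1 ⊕ K) ⊕ (M2 ⊕ K) = M1 ⊕ M2, so the key drops out. Then M2 = (M1 ⊕ M2) ⊕ M1 over the first 5 bytes.
byte 0: (19 XOR 42) XOR 61 = 5b XOR 61 = 3a
byte 1: (12 XOR bf) XOR 67 = ad XOR 67 = ca
byte 2: (60 XOR ec) XOR 65 = 8c XOR 65 = e9
byte 3: (7c XOR 52) XOR 6e = 2e XOR 6e = 40
byte 4: (ea XOR b9) XOR 74 = 53 XOR 74 = 27

3a ca e9 40 27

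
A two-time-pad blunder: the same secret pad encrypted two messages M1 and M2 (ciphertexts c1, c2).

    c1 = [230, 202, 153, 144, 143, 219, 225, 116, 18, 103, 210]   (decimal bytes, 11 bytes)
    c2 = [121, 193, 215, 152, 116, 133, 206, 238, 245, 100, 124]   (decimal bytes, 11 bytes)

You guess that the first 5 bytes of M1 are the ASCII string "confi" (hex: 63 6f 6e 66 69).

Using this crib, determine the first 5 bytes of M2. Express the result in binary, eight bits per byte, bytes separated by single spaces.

11111100 01100100 00100000 01101110 10010010

First, c1 ⊕ c2 = (M1 ⊕ K) ⊕ (M2 ⊕ K) = M1 ⊕ M2, so the key drops out. Then M2 = (M1 ⊕ M2) ⊕ M1 over the first 5 bytes.
byte 0: (e6 XOR 79) XOR 63 = 9f XOR 63 = fc
byte 1: (ca XOR c1) XOR 6f = 0b XOR 6f = 64
byte 2: (99 XOR d7) XOR 6e = 4e XOR 6e = 20
byte 3: (90 XOR 98) XOR 66 = 08 XOR 66 = 6e
byte 4: (8f XOR 74) XOR 69 = fb XOR 69 = 92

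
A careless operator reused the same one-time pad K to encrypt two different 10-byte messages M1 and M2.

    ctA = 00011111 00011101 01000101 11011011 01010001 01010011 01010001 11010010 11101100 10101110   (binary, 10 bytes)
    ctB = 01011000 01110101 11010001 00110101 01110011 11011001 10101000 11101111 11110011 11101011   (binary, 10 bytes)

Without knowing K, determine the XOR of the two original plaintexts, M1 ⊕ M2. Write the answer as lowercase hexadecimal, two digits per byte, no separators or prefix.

476894ee228af93d1f45

ctA ⊕ ctB = (M1 ⊕ K) ⊕ (M2 ⊕ K) = M1 ⊕ M2 — the shared key cancels under XOR.
byte 0: 00011111 ^ 01011000 = 01000111
byte 1: 00011101 ^ 01110101 = 01101000
byte 2: 01000101 ^ 11010001 = 10010100
byte 3: 11011011 ^ 00110101 = 11101110
byte 4: 01010001 ^ 01110011 = 00100010
byte 5: 01010011 ^ 11011001 = 10001010
byte 6: 01010001 ^ 10101000 = 11111001
byte 7: 11010010 ^ 11101111 = 00111101
byte 8: 11101100 ^ 11110011 = 00011111
byte 9: 10101110 ^ 11101011 = 01000101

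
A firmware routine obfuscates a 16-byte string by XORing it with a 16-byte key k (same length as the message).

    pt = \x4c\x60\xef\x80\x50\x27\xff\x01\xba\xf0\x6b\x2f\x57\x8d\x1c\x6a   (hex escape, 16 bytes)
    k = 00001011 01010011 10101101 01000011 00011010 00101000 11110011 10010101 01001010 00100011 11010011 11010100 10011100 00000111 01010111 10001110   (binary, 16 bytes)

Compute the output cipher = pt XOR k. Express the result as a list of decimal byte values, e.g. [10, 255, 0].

4c xor 0b = 47
60 xor 53 = 33
ef xor ad = 42
80 xor 43 = c3
50 xor 1a = 4a
27 xor 28 = 0f
ff xor f3 = 0c
01 xor 95 = 94
ba xor 4a = f0
f0 xor 23 = d3
6b xor d3 = b8
2f xor d4 = fb
57 xor 9c = cb
8d xor 07 = 8a
1c xor 57 = 4b
6a xor 8e = e4

[71, 51, 66, 195, 74, 15, 12, 148, 240, 211, 184, 251, 203, 138, 75, 228]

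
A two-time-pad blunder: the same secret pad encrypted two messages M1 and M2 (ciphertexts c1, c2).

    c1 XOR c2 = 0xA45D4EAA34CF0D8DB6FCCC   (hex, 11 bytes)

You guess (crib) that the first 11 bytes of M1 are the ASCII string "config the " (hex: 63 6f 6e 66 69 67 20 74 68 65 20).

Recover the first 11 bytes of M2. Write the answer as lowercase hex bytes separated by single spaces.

Since c1 ⊕ c2 = M1 ⊕ M2, XORing with the guessed M1 bytes yields the corresponding M2 bytes: M2 = (c1 ⊕ c2) ⊕ M1.
byte 0: a4 ⊕ 63 = c7
byte 1: 5d ⊕ 6f = 32
byte 2: 4e ⊕ 6e = 20
byte 3: aa ⊕ 66 = cc
byte 4: 34 ⊕ 69 = 5d
byte 5: cf ⊕ 67 = a8
byte 6: 0d ⊕ 20 = 2d
byte 7: 8d ⊕ 74 = f9
byte 8: b6 ⊕ 68 = de
byte 9: fc ⊕ 65 = 99
byte 10: cc ⊕ 20 = ec

c7 32 20 cc 5d a8 2d f9 de 99 ec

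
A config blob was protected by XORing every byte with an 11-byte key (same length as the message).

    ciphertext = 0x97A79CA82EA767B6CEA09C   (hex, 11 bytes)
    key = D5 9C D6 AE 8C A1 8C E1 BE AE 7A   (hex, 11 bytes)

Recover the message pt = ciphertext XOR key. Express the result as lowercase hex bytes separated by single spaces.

42 3b 4a 06 a2 06 eb 57 70 0e e6

XOR is its own inverse, so applying the key byte-wise gives the result directly.
byte 0: 97 ⊕ d5 = 42
byte 1: a7 ⊕ 9c = 3b
byte 2: 9c ⊕ d6 = 4a
byte 3: a8 ⊕ ae = 06
byte 4: 2e ⊕ 8c = a2
byte 5: a7 ⊕ a1 = 06
byte 6: 67 ⊕ 8c = eb
byte 7: b6 ⊕ e1 = 57
byte 8: ce ⊕ be = 70
byte 9: a0 ⊕ ae = 0e
byte 10: 9c ⊕ 7a = e6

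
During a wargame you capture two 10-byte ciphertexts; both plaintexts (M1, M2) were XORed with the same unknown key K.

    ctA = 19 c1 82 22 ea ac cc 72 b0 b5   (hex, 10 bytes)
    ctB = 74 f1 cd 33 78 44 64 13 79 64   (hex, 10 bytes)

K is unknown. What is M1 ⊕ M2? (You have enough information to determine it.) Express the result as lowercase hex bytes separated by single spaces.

ctA ⊕ ctB = (M1 ⊕ K) ⊕ (M2 ⊕ K) = M1 ⊕ M2 — the shared key cancels under XOR.
byte 0:  25 XOR 116 = 109
byte 1: 193 XOR 241 =  48
byte 2: 130 XOR 205 =  79
byte 3:  34 XOR  51 =  17
byte 4: 234 XOR 120 = 146
byte 5: 172 XOR  68 = 232
byte 6: 204 XOR 100 = 168
byte 7: 114 XOR  19 =  97
byte 8: 176 XOR 121 = 201
byte 9: 181 XOR 100 = 209

6d 30 4f 11 92 e8 a8 61 c9 d1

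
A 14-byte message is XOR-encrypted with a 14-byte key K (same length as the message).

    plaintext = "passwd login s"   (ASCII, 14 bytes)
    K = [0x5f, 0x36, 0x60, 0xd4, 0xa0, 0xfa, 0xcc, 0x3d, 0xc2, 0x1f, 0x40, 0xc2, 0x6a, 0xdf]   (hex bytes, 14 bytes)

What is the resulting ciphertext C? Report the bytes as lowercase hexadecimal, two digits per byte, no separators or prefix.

2f5713a7d79eec51ad7829ac4aac

XOR is its own inverse, so applying the key byte-wise gives the result directly.
70 xor 5f = 2f
61 xor 36 = 57
73 xor 60 = 13
73 xor d4 = a7
77 xor a0 = d7
64 xor fa = 9e
20 xor cc = ec
6c xor 3d = 51
6f xor c2 = ad
67 xor 1f = 78
69 xor 40 = 29
6e xor c2 = ac
20 xor 6a = 4a
73 xor df = ac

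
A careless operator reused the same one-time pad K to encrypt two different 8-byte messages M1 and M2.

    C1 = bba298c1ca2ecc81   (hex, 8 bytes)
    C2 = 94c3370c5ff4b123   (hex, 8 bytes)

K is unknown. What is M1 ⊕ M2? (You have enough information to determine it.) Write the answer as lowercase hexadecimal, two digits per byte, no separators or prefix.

C1 ⊕ C2 = (M1 ⊕ K) ⊕ (M2 ⊕ K) = M1 ⊕ M2 — the shared key cancels under XOR.
byte 0: bb ^ 94 = 2f
byte 1: a2 ^ c3 = 61
byte 2: 98 ^ 37 = af
byte 3: c1 ^ 0c = cd
byte 4: ca ^ 5f = 95
byte 5: 2e ^ f4 = da
byte 6: cc ^ b1 = 7d
byte 7: 81 ^ 23 = a2

2f61afcd95da7da2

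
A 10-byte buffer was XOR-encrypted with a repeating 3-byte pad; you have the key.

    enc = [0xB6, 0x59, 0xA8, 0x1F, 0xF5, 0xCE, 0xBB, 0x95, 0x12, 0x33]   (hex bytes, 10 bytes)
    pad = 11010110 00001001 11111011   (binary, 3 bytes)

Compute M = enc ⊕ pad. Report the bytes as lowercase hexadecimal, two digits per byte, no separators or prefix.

605053c9fc356d9ce9e5

The 3-byte key repeats, so the effective keystream is d6 09 fb d6 09 fb d6 09 fb d6.
byte 0: b6 xor d6 = 60
byte 1: 59 xor 09 = 50
byte 2: a8 xor fb = 53
byte 3: 1f xor d6 = c9
byte 4: f5 xor 09 = fc
byte 5: ce xor fb = 35
byte 6: bb xor d6 = 6d
byte 7: 95 xor 09 = 9c
byte 8: 12 xor fb = e9
byte 9: 33 xor d6 = e5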